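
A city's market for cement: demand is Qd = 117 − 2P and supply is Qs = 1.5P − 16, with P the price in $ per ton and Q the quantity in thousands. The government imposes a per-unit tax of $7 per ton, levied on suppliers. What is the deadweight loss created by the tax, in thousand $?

Before the tax: set 117 − 2P = 1.5P − 16 → P* = $38, Q* = 41.
With the tax collected from suppliers, supply shifts: Qs = 1.5(P − 7) − 16.
New equilibrium: buyers pay $41, suppliers receive $34, Q = 35. (Wedge: Pb − Ps = 7.)
Quantity falls by |ΔQ| = |41 − 35| = 6.
DWL = ½ · t · |ΔQ| = ½ · 7 · 6 = $21.

Deadweight loss = $21 thousand.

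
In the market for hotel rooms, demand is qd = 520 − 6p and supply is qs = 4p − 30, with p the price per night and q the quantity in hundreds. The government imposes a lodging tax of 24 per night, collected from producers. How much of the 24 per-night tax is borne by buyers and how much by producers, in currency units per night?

Without the tax, 520 − 6p = 4p − 30 gives 10p = 550, so p* = 55 and q* = 190.
With the tax collected from producers, supply shifts: qs = 4(p − 24) − 30.
New equilibrium: buyers pay 64.6, producers receive 40.6, q = 132.4. (Wedge: pb − ps = 24.)
Burden on buyers: 9.6; on producers: 14.4. (They sum to 24.)
The less price-elastic side of the market bears the larger share of a per-unit tax.

Buyers bear 9.6 per night; producers bear 14.4 per night.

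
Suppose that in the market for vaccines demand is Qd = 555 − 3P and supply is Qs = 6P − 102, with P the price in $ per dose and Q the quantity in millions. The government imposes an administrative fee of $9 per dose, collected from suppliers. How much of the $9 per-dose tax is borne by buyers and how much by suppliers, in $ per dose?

Before the tax: set 555 − 3P = 6P − 102 → P* = $73, Q* = 336.
With the tax collected from suppliers, supply shifts: Qs = 6(P − 9) − 102.
New equilibrium: buyers pay $79, suppliers receive $70, Q = 318. (Wedge: Pb − Ps = 9.)
Burden on buyers: $6; on suppliers: $3. (They sum to $9.)
The less price-elastic side of the market bears the larger share of a per-unit tax.

Buyers bear $6 per dose; suppliers bear $3 per dose.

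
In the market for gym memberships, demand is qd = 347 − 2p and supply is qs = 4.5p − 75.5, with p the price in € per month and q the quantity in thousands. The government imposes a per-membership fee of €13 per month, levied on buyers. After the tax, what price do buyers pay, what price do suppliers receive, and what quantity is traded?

Buyers pay €74; suppliers receive €61; quantity = 199.

Without the tax, 347 − 2p = 4.5p − 75.5 gives 6.5p = 422.5, so p* = €65 and q* = 217.
With the tax collected from buyers, demand (in seller-price terms) shifts: qd = 347 − 2(p + 13).
Solving gives q = 199 with buyers paying €74 and suppliers receiving €61 (the €13 wedge).
The less price-elastic side of the market bears the larger share of a per-unit tax.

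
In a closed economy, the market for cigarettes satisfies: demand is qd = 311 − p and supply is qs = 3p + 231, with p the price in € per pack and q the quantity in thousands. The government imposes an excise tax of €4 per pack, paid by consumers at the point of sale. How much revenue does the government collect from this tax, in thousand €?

Tax revenue = €1152 thousand.

Before the tax: set 311 − p = 3p + 231 → p* = €20, q* = 291.
With the tax collected from consumers, demand (in seller-price terms) shifts: qd = 311 − (p + 4).
Solving gives q = 288 with consumers paying €23 and sellers receiving €19 (the €4 wedge).
Revenue = t · Q = 4 · 288 = €1152.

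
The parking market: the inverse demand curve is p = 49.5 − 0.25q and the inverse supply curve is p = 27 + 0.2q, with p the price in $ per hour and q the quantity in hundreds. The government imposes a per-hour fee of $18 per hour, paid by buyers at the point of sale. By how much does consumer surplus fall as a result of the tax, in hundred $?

Consumer surplus falls by $300 hundred.

Rewrite in direct form: qd = 198 − 4p and qs = 5p − 135.
Without the tax, 198 − 4p = 5p − 135 gives 9p = 333, so p* = $37 and q* = 50.
With the tax collected from buyers, demand (in seller-price terms) shifts: qd = 198 − 4(p + 18).
Solving gives q = 10 with buyers paying $47 and sellers receiving $29 (the $18 wedge).
ΔCS is the trapezoid between Q = 10 and Q = 50 of height $10: ½ · (50 + 10) · 10 = $300.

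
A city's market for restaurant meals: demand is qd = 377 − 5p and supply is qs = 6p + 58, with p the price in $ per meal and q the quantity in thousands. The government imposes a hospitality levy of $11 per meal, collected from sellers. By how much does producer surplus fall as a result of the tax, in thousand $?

Before the tax: set 377 − 5p = 6p + 58 → p* = $29, q* = 232.
With the tax collected from sellers, supply shifts: qs = 6(p − 11) + 58.
New equilibrium: consumers pay $35, sellers receive $24, q = 202. (Wedge: pb − ps = 11.)
ΔPS is the trapezoid between Q = 202 and Q = 232 of height $5: ½ · (232 + 202) · 5 = $1085.

Producer surplus falls by $1085 thousand.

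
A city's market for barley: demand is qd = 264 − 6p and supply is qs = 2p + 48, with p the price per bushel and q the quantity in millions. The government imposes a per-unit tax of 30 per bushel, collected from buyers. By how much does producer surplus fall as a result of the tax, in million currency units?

Producer surplus falls by 1788.75 million.

Before the tax: set 264 − 6p = 2p + 48 → p* = 27, q* = 102.
With the tax collected from buyers, demand (in seller-price terms) shifts: qd = 264 − 6(p + 30).
Solving gives q = 57 with buyers paying 34.5 and producers receiving 4.5 (the 30 wedge).
ΔPS is the trapezoid between Q = 57 and Q = 102 of height 22.5: ½ · (102 + 57) · 22.5 = 1788.75.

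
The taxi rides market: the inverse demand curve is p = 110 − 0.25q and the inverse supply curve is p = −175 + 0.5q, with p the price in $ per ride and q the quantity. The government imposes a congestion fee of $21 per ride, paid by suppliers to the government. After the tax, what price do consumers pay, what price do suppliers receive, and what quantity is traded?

Inverting to q(p) form: qd = 440 − 4p; qs = 2p + 350.
Without the tax, 440 − 4p = 2p + 350 gives 6p = 90, so p* = $15 and q* = 380.
With the tax collected from suppliers, supply shifts: qs = 2(p − 21) + 350.
Solving gives q = 352 with consumers paying $22 and suppliers receiving $1 (the $21 wedge).
The less price-elastic side of the market bears the larger share of a per-unit tax.

Consumers pay $22; suppliers receive $1; quantity = 352.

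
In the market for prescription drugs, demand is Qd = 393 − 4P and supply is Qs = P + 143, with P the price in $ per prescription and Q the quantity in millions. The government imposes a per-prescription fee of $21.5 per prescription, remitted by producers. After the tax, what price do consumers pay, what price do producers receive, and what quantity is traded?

Before the tax: set 393 − 4P = P + 143 → P* = $50, Q* = 193.
With the tax collected from producers, supply shifts: Qs = (P − 21.5) + 143.
Solving gives Q = 175.8 with consumers paying $54.3 and producers receiving $32.8 (the $21.5 wedge).
The less price-elastic side of the market bears the larger share of a per-unit tax.

Consumers pay $54.3; producers receive $32.8; quantity = 175.8.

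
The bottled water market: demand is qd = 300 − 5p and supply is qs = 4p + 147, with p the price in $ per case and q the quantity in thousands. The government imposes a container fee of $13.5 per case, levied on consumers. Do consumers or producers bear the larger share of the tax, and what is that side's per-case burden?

Producers bear the larger share: $7.5 per case.

Before the tax: set 300 − 5p = 4p + 147 → p* = $17, q* = 215.
With the tax collected from consumers, demand (in seller-price terms) shifts: qd = 300 − 5(p + 13.5).
New equilibrium: consumers pay $23, producers receive $9.5, q = 185. (Wedge: pb − ps = 13.5.)
Per-case burden: consumers $6, producers $7.5.
Producers take the larger share because supply is less price-elastic here (demand slope 5 vs supply slope 4).
The less price-elastic side of the market bears the larger share of a per-unit tax.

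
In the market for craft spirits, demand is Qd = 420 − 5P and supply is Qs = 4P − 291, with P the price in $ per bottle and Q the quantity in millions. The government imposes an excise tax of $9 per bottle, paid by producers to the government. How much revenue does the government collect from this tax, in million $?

Without the tax, 420 − 5P = 4P − 291 gives 9P = 711, so P* = $79 and Q* = 25.
With the tax collected from producers, supply shifts: Qs = 4(P − 9) − 291.
New equilibrium: buyers pay $83, producers receive $74, Q = 5. (Wedge: Pb − Ps = 9.)
Revenue = t · Q = 9 · 5 = $45.

Tax revenue = $45 million.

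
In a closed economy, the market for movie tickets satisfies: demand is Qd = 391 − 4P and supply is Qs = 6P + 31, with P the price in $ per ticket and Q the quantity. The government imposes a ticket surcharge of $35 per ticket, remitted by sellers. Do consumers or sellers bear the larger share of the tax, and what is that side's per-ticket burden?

Consumers bear the larger share: $21 per ticket.

Without the tax, 391 − 4P = 6P + 31 gives 10P = 360, so P* = $36 and Q* = 247.
With the tax collected from sellers, supply shifts: Qs = 6(P − 35) + 31.
New equilibrium: consumers pay $57, sellers receive $22, Q = 163. (Wedge: Pb − Ps = 35.)
Per-ticket burden: consumers $21, sellers $14.
Consumers take the larger share because demand is less price-elastic here (demand slope 4 vs supply slope 6).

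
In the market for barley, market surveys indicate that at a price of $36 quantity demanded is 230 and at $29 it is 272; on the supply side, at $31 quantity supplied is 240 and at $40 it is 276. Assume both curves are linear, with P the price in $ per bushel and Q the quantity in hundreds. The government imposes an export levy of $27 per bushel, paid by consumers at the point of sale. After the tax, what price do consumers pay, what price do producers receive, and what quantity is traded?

Consumers pay $43.8; producers receive $16.8; quantity = 183.2.

Demand slope: (272 − 230)/(29 − 36) = -6, so Qd = 446 − 6P.
Supply slope: (276 − 240)/(40 − 31) = 4, so Qs = 4P + 116.
Before the tax: set 446 − 6P = 4P + 116 → P* = $33, Q* = 248.
With the tax collected from consumers, demand (in seller-price terms) shifts: Qd = 446 − 6(P + 27).
Solving gives Q = 183.2 with consumers paying $43.8 and producers receiving $16.8 (the $27 wedge).
The less price-elastic side of the market bears the larger share of a per-unit tax.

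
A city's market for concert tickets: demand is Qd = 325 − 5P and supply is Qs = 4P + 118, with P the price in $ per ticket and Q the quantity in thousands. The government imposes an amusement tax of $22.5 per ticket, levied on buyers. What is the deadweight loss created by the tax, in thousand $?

Before the tax: set 325 − 5P = 4P + 118 → P* = $23, Q* = 210.
With the tax collected from buyers, demand (in seller-price terms) shifts: Qd = 325 − 5(P + 22.5).
New equilibrium: buyers pay $33, producers receive $10.5, Q = 160. (Wedge: Pb − Ps = 22.5.)
Quantity falls by |ΔQ| = |210 − 160| = 50.
DWL = ½ · t · |ΔQ| = ½ · 22.5 · 50 = $562.5.

Deadweight loss = $562.5 thousand.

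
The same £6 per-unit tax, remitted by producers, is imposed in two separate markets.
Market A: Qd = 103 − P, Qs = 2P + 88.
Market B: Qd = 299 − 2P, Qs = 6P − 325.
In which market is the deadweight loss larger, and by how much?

Market B, by £15.

Market A: pre-tax P* = £5, Q* = 98; post-tax Q = 94; deadweight loss = £12.
Market B: pre-tax P* = £78, Q* = 143; post-tax Q = 134; deadweight loss = £27.
Difference: £12 vs £27 → market B is larger by £15.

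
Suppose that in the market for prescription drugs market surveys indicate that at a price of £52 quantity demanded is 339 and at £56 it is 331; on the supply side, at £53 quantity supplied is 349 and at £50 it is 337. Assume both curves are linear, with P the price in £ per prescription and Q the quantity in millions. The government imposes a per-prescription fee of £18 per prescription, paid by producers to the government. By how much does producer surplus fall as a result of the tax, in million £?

Producer surplus falls by £1974 million.

Demand slope: (331 − 339)/(56 − 52) = -2, so Qd = 443 − 2P.
Supply slope: (337 − 349)/(50 − 53) = 4, so Qs = 4P + 137.
Without the tax, 443 − 2P = 4P + 137 gives 6P = 306, so P* = £51 and Q* = 341.
With the tax collected from producers, supply shifts: Qs = 4(P − 18) + 137.
New equilibrium: consumers pay £63, producers receive £45, Q = 317. (Wedge: Pb − Ps = 18.)
ΔPS is the trapezoid between Q = 317 and Q = 341 of height £6: ½ · (341 + 317) · 6 = £1974.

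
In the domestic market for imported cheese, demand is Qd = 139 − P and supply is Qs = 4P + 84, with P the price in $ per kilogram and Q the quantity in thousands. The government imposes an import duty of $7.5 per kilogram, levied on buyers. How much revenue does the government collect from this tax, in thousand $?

Before the tax: set 139 − P = 4P + 84 → P* = $11, Q* = 128.
With the tax collected from buyers, demand (in seller-price terms) shifts: Qd = 139 − (P + 7.5).
New equilibrium: buyers pay $17, sellers receive $9.5, Q = 122. (Wedge: Pb − Ps = 7.5.)
Revenue = t · Q = 7.5 · 122 = $915.

Tax revenue = $915 thousand.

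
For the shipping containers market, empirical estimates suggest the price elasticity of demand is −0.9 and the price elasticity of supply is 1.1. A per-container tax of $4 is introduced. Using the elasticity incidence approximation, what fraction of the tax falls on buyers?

Incidence ratio: buyers' share ≈ εs / (εs + |εd|) = 1.1 / (1.1 + 0.9) = 0.55.
Supply is the more elastic side, so buyers bear the larger share.

Buyers' share ≈ 0.55.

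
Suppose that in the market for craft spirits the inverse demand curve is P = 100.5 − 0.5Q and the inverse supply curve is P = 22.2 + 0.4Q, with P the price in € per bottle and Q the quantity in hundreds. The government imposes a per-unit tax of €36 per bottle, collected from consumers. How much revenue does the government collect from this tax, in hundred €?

Rewrite in direct form: Qd = 201 − 2P and Qs = 2.5P − 55.5.
Before the tax: set 201 − 2P = 2.5P − 55.5 → P* = €57, Q* = 87.
With the tax collected from consumers, demand (in seller-price terms) shifts: Qd = 201 − 2(P + 36).
Solving gives Q = 47 with consumers paying €77 and producers receiving €41 (the €36 wedge).
Revenue = t · Q = 36 · 47 = €1692.

Tax revenue = €1692 hundred.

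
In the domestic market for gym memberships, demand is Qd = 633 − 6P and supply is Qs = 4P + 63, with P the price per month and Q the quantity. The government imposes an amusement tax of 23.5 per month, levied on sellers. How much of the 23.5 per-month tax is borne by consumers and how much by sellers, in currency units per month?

Without the tax, 633 − 6P = 4P + 63 gives 10P = 570, so P* = 57 and Q* = 291.
With the tax collected from sellers, supply shifts: Qs = 4(P − 23.5) + 63.
New equilibrium: consumers pay 66.4, sellers receive 42.9, Q = 234.6. (Wedge: Pb − Ps = 23.5.)
Burden on consumers: 9.4; on sellers: 14.1. (They sum to 23.5.)
The less price-elastic side of the market bears the larger share of a per-unit tax.

Consumers bear 9.4 per month; sellers bear 14.1 per month.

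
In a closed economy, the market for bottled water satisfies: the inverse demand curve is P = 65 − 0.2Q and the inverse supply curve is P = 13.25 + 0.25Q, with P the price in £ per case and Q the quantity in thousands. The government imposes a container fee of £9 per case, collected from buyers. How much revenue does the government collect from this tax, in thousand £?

Inverting to Q(P) form: Qd = 325 − 5P; Qs = 4P − 53.
Without the tax, 325 − 5P = 4P − 53 gives 9P = 378, so P* = £42 and Q* = 115.
With the tax collected from buyers, demand (in seller-price terms) shifts: Qd = 325 − 5(P + 9).
Solving gives Q = 95 with buyers paying £46 and sellers receiving £37 (the £9 wedge).
Revenue = t · Q = 9 · 95 = £855.

Tax revenue = £855 thousand.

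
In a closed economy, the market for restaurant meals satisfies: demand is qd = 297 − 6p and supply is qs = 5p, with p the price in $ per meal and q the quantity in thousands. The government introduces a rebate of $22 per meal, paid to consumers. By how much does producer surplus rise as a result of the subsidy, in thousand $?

Without the subsidy, 297 − 6p = 5p gives 11p = 297, so p* = $27 and q* = 135.
With a per-unit subsidy paid to consumers, each effectively pays p − 22, so demand becomes qd = 297 − 6(p − 22).
New equilibrium: consumers pay $17, producers receive $39, q = 195. (Wedge: pb − ps = −22.)
ΔPS is the trapezoid between Q = 195 and Q = 135 of height $12: ½ · (135 + 195) · 12 = $1980.

Producer surplus rises by $1980 thousand.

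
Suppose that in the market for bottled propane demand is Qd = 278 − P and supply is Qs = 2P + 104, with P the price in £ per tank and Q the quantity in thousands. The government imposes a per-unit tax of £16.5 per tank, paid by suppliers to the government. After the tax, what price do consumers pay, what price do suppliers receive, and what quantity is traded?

Consumers pay £69; suppliers receive £52.5; quantity = 209.

Without the tax, 278 − P = 2P + 104 gives 3P = 174, so P* = £58 and Q* = 220.
With the tax collected from suppliers, supply shifts: Qs = 2(P − 16.5) + 104.
Solving gives Q = 209 with consumers paying £69 and suppliers receiving £52.5 (the £16.5 wedge).
The less price-elastic side of the market bears the larger share of a per-unit tax.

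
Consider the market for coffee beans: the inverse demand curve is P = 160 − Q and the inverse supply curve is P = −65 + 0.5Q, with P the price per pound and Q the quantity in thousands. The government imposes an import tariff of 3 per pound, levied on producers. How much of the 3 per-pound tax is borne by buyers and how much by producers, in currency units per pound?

Rewrite in direct form: Qd = 160 − P and Qs = 2P + 130.
Without the tax, 160 − P = 2P + 130 gives 3P = 30, so P* = 10 and Q* = 150.
With the tax collected from producers, supply shifts: Qs = 2(P − 3) + 130.
Solving gives Q = 148 with buyers paying 12 and producers receiving 9 (the 3 wedge).
Burden on buyers: 2; on producers: 1. (They sum to 3.)
The less price-elastic side of the market bears the larger share of a per-unit tax.

Buyers bear 2 per pound; producers bear 1 per pound.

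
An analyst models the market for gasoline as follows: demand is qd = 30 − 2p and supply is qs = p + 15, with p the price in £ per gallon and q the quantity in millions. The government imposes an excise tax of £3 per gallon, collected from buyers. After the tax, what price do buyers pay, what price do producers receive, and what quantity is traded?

Buyers pay £6; producers receive £3; quantity = 18.

Without the tax, 30 − 2p = p + 15 gives 3p = 15, so p* = £5 and q* = 20.
With the tax collected from buyers, demand (in seller-price terms) shifts: qd = 30 − 2(p + 3).
Solving gives q = 18 with buyers paying £6 and producers receiving £3 (the £3 wedge).
The less price-elastic side of the market bears the larger share of a per-unit tax.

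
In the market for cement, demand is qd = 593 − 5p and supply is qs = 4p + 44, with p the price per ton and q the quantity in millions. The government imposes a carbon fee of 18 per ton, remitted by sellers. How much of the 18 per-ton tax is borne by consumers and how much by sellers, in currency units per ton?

Without the tax, 593 − 5p = 4p + 44 gives 9p = 549, so p* = 61 and q* = 288.
With the tax collected from sellers, supply shifts: qs = 4(p − 18) + 44.
New equilibrium: consumers pay 69, sellers receive 51, q = 248. (Wedge: pb − ps = 18.)
Burden on consumers: 8; on sellers: 10. (They sum to 18.)

Consumers bear 8 per ton; sellers bear 10 per ton.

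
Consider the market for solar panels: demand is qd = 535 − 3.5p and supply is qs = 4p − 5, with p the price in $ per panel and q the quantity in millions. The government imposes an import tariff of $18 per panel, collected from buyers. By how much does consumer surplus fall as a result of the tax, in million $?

Before the tax: set 535 − 3.5p = 4p − 5 → p* = $72, q* = 283.
With the tax collected from buyers, demand (in seller-price terms) shifts: qd = 535 − 3.5(p + 18).
New equilibrium: buyers pay $81.6, producers receive $63.6, q = 249.4. (Wedge: pb − ps = 18.)
ΔCS is the trapezoid between Q = 249.4 and Q = 283 of height $9.6: ½ · (283 + 249.4) · 9.6 = $2555.52.

Consumer surplus falls by $2555.52 million.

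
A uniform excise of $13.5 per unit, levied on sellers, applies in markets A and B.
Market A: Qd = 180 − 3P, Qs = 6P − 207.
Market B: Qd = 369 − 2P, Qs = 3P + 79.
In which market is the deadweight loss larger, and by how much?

Market A, by $72.9.

Market A: pre-tax P* = $43, Q* = 51; post-tax Q = 24; deadweight loss = $182.25.
Market B: pre-tax P* = $58, Q* = 253; post-tax Q = 236.8; deadweight loss = $109.35.
Difference: $182.25 vs $109.35 → market A is larger by $72.9.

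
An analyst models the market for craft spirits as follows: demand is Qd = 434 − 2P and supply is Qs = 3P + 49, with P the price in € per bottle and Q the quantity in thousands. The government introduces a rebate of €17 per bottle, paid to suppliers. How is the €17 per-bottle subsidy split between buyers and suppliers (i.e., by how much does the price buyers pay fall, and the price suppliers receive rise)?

Buyers gain €10.2 per bottle; suppliers gain €6.8 per bottle.

Before the subsidy: set 434 − 2P = 3P + 49 → P* = €77, Q* = 280.
With a per-unit subsidy paid to suppliers, each receives P + 17 per unit sold, so supply becomes Qs = 3(P + 17) + 49.
New equilibrium: buyers pay €66.8, suppliers receive €83.8, Q = 300.4. (Wedge: Pb − Ps = −17.)
Gain to buyers: €10.2; to suppliers: €6.8. (They sum to €17.)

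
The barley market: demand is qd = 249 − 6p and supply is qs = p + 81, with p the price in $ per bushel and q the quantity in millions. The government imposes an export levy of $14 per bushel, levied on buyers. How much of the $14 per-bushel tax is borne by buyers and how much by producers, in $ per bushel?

Buyers bear $2 per bushel; producers bear $12 per bushel.

Without the tax, 249 − 6p = p + 81 gives 7p = 168, so p* = $24 and q* = 105.
With the tax collected from buyers, demand (in seller-price terms) shifts: qd = 249 − 6(p + 14).
Solving gives q = 93 with buyers paying $26 and producers receiving $12 (the $14 wedge).
Burden on buyers: $2; on producers: $12. (They sum to $14.)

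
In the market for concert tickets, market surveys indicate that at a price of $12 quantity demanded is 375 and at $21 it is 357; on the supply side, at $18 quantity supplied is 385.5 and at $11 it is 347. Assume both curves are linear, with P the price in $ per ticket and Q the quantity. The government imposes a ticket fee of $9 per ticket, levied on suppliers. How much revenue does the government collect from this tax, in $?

Tax revenue = $3202.2.

Demand slope: (357 − 375)/(21 − 12) = -2, so Qd = 399 − 2P.
Supply slope: (347 − 385.5)/(11 − 18) = 5.5, so Qs = 5.5P + 286.5.
Without the tax, 399 − 2P = 5.5P + 286.5 gives 7.5P = 112.5, so P* = $15 and Q* = 369.
With the tax collected from suppliers, supply shifts: Qs = 5.5(P − 9) + 286.5.
New equilibrium: buyers pay $21.6, suppliers receive $12.6, Q = 355.8. (Wedge: Pb − Ps = 9.)
Revenue = t · Q = 9 · 355.8 = $3202.2.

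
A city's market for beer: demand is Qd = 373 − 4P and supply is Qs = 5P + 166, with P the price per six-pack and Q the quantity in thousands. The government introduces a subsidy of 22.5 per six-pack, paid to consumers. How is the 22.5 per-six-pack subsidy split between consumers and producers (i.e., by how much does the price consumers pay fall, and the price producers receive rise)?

Without the subsidy, 373 − 4P = 5P + 166 gives 9P = 207, so P* = 23 and Q* = 281.
With a per-unit subsidy paid to consumers, each effectively pays P − 22.5, so demand becomes Qd = 373 − 4(P − 22.5).
Solving gives Q = 331 with consumers paying 10.5 and producers receiving 33 (the 22.5 wedge).
Gain to consumers: 12.5; to producers: 10. (They sum to 22.5.)

Consumers gain 12.5 per six-pack; producers gain 10 per six-pack.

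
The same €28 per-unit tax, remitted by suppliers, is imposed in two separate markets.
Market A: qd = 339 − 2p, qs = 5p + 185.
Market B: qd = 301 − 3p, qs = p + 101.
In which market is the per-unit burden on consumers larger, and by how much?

Market A: pre-tax p* = €22, q* = 295; post-tax q = 255; per-unit burden on consumers = €20.
Market B: pre-tax p* = €50, q* = 151; post-tax q = 130; per-unit burden on consumers = €7.
Difference: €20 vs €7 → market A is larger by €13.

Market A, by €13.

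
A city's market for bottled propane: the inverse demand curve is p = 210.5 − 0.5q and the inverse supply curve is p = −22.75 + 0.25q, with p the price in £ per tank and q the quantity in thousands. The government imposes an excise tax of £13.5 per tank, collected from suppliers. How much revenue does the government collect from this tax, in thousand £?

Inverting to q(p) form: qd = 421 − 2p; qs = 4p + 91.
Before the tax: set 421 − 2p = 4p + 91 → p* = £55, q* = 311.
With the tax collected from suppliers, supply shifts: qs = 4(p − 13.5) + 91.
Solving gives q = 293 with consumers paying £64 and suppliers receiving £50.5 (the £13.5 wedge).
Revenue = t · Q = 13.5 · 293 = £3955.5.

Tax revenue = £3955.5 thousand.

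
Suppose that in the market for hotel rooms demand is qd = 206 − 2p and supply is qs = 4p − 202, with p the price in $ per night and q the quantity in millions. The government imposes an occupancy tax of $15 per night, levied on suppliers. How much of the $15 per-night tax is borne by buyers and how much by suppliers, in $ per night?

Buyers bear $10 per night; suppliers bear $5 per night.

Before the tax: set 206 − 2p = 4p − 202 → p* = $68, q* = 70.
With the tax collected from suppliers, supply shifts: qs = 4(p − 15) − 202.
New equilibrium: buyers pay $78, suppliers receive $63, q = 50. (Wedge: pb − ps = 15.)
Burden on buyers: $10; on suppliers: $5. (They sum to $15.)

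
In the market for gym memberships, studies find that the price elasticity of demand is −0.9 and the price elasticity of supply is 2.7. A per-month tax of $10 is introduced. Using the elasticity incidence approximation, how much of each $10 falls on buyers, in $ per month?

Buyers bear ≈ $7.5 per month.

Incidence ratio: buyers' share ≈ εs / (εs + |εd|) = 2.7 / (2.7 + 0.9) = 0.75.
So buyers bear ≈ 0.75 × $10 = $7.5; suppliers bear $2.5.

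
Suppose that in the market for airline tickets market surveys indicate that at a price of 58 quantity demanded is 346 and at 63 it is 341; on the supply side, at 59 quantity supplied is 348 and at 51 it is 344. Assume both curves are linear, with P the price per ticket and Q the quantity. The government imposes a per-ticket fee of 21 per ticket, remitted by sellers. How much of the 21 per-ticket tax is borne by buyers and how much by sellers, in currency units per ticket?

Buyers bear 7 per ticket; sellers bear 14 per ticket.

Demand slope: (341 − 346)/(63 − 58) = -1, so Qd = 404 − P.
Supply slope: (344 − 348)/(51 − 59) = 0.5, so Qs = 0.5P + 318.5.
Without the tax, 404 − P = 0.5P + 318.5 gives 1.5P = 85.5, so P* = 57 and Q* = 347.
With the tax collected from sellers, supply shifts: Qs = 0.5(P − 21) + 318.5.
Solving gives Q = 340 with buyers paying 64 and sellers receiving 43 (the 21 wedge).
Burden on buyers: 7; on sellers: 14. (They sum to 21.)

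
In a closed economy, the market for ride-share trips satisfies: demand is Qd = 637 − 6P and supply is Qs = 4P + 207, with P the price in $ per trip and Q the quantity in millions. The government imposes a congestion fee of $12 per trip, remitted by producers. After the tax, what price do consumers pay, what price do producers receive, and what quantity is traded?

Consumers pay $47.8; producers receive $35.8; quantity = 350.2.

Before the tax: set 637 − 6P = 4P + 207 → P* = $43, Q* = 379.
With the tax collected from producers, supply shifts: Qs = 4(P − 12) + 207.
Solving gives Q = 350.2 with consumers paying $47.8 and producers receiving $35.8 (the $12 wedge).
The less price-elastic side of the market bears the larger share of a per-unit tax.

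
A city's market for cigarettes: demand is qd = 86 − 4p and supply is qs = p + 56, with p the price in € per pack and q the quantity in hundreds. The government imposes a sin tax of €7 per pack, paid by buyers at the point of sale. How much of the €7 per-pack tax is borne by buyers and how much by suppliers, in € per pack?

Without the tax, 86 − 4p = p + 56 gives 5p = 30, so p* = €6 and q* = 62.
With the tax collected from buyers, demand (in seller-price terms) shifts: qd = 86 − 4(p + 7).
Solving gives q = 56.4 with buyers paying €7.4 and suppliers receiving €0.4 (the €7 wedge).
Burden on buyers: €1.4; on suppliers: €5.6. (They sum to €7.)

Buyers bear €1.4 per pack; suppliers bear €5.6 per pack.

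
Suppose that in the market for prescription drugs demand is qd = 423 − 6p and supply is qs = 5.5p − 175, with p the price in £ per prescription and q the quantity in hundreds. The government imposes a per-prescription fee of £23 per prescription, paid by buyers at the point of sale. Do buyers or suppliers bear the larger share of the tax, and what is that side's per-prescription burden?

Suppliers bear the larger share: £12 per prescription.

Without the tax, 423 − 6p = 5.5p − 175 gives 11.5p = 598, so p* = £52 and q* = 111.
With the tax collected from buyers, demand (in seller-price terms) shifts: qd = 423 − 6(p + 23).
Solving gives q = 45 with buyers paying £63 and suppliers receiving £40 (the £23 wedge).
Per-prescription burden: buyers £11, suppliers £12.
Suppliers take the larger share because supply is less price-elastic here (demand slope 6 vs supply slope 5.5).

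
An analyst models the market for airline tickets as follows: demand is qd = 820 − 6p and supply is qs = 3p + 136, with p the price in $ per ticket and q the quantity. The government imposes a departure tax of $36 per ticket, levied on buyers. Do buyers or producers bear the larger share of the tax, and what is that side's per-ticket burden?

Before the tax: set 820 − 6p = 3p + 136 → p* = $76, q* = 364.
With the tax collected from buyers, demand (in seller-price terms) shifts: qd = 820 − 6(p + 36).
Solving gives q = 292 with buyers paying $88 and producers receiving $52 (the $36 wedge).
Per-ticket burden: buyers $12, producers $24.
Producers take the larger share because supply is less price-elastic here (demand slope 6 vs supply slope 3).
The less price-elastic side of the market bears the larger share of a per-unit tax.

Producers bear the larger share: $24 per ticket.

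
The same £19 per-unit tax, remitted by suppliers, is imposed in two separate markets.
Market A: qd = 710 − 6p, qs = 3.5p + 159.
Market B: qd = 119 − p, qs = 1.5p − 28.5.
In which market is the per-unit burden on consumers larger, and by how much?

Market B, by £4.4.

Market A: pre-tax p* = £58, q* = 362; post-tax q = 320; per-unit burden on consumers = £7.
Market B: pre-tax p* = £59, q* = 60; post-tax q = 48.6; per-unit burden on consumers = £11.4.
Difference: £7 vs £11.4 → market B is larger by £4.4.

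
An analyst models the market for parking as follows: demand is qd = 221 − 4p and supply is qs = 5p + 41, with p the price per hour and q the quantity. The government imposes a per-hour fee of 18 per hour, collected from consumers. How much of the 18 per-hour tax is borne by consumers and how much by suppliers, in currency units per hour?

Consumers bear 10 per hour; suppliers bear 8 per hour.

Before the tax: set 221 − 4p = 5p + 41 → p* = 20, q* = 141.
With the tax collected from consumers, demand (in seller-price terms) shifts: qd = 221 − 4(p + 18).
Solving gives q = 101 with consumers paying 30 and suppliers receiving 12 (the 18 wedge).
Burden on consumers: 10; on suppliers: 8. (They sum to 18.)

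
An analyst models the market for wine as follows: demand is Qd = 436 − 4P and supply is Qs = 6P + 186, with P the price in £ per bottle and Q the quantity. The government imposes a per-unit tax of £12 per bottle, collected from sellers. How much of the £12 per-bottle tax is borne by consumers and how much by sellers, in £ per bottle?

Consumers bear £7.2 per bottle; sellers bear £4.8 per bottle.

Without the tax, 436 − 4P = 6P + 186 gives 10P = 250, so P* = £25 and Q* = 336.
With the tax collected from sellers, supply shifts: Qs = 6(P − 12) + 186.
New equilibrium: consumers pay £32.2, sellers receive £20.2, Q = 307.2. (Wedge: Pb − Ps = 12.)
Burden on consumers: £7.2; on sellers: £4.8. (They sum to £12.)
The less price-elastic side of the market bears the larger share of a per-unit tax.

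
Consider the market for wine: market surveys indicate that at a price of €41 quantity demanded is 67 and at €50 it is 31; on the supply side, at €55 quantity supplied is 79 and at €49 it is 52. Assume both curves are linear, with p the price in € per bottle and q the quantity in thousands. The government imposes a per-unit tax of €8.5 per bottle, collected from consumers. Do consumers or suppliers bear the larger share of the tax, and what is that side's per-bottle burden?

Demand slope: (31 − 67)/(50 − 41) = -4, so qd = 231 − 4p.
Supply slope: (52 − 79)/(49 − 55) = 4.5, so qs = 4.5p − 168.5.
Before the tax: set 231 − 4p = 4.5p − 168.5 → p* = €47, q* = 43.
With the tax collected from consumers, demand (in seller-price terms) shifts: qd = 231 − 4(p + 8.5).
New equilibrium: consumers pay €51.5, suppliers receive €43, q = 25. (Wedge: pb − ps = 8.5.)
Per-bottle burden: consumers €4.5, suppliers €4.
Consumers take the larger share because demand is less price-elastic here (demand slope 4 vs supply slope 4.5).
The less price-elastic side of the market bears the larger share of a per-unit tax.

Consumers bear the larger share: €4.5 per bottle.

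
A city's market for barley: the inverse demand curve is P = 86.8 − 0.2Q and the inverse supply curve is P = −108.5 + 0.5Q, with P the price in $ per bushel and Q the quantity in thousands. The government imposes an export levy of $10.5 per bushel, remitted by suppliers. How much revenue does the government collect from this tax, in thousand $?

Rewrite in direct form: Qd = 434 − 5P and Qs = 2P + 217.
Before the tax: set 434 − 5P = 2P + 217 → P* = $31, Q* = 279.
With the tax collected from suppliers, supply shifts: Qs = 2(P − 10.5) + 217.
New equilibrium: buyers pay $34, suppliers receive $23.5, Q = 264. (Wedge: Pb − Ps = 10.5.)
Revenue = t · Q = 10.5 · 264 = $2772.

Tax revenue = $2772 thousand.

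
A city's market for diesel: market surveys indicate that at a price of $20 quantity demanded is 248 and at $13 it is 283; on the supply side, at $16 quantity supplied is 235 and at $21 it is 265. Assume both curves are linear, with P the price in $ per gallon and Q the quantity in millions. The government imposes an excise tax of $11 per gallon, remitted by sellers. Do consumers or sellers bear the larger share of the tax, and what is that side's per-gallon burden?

Demand slope: (283 − 248)/(13 − 20) = -5, so Qd = 348 − 5P.
Supply slope: (265 − 235)/(21 − 16) = 6, so Qs = 6P + 139.
Without the tax, 348 − 5P = 6P + 139 gives 11P = 209, so P* = $19 and Q* = 253.
With the tax collected from sellers, supply shifts: Qs = 6(P − 11) + 139.
Solving gives Q = 223 with consumers paying $25 and sellers receiving $14 (the $11 wedge).
Per-gallon burden: consumers $6, sellers $5.
Consumers take the larger share because demand is less price-elastic here (demand slope 5 vs supply slope 6).
The less price-elastic side of the market bears the larger share of a per-unit tax.

Consumers bear the larger share: $6 per gallon.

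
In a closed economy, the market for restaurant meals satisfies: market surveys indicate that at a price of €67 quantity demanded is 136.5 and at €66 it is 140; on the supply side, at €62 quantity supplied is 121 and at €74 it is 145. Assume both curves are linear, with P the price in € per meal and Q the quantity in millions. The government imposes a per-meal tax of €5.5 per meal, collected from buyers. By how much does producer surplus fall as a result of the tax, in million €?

Producer surplus falls by €453.25 million.

Demand slope: (140 − 136.5)/(66 − 67) = -3.5, so Qd = 371 − 3.5P.
Supply slope: (145 − 121)/(74 − 62) = 2, so Qs = 2P − 3.
Without the tax, 371 − 3.5P = 2P − 3 gives 5.5P = 374, so P* = €68 and Q* = 133.
With the tax collected from buyers, demand (in seller-price terms) shifts: Qd = 371 − 3.5(P + 5.5).
New equilibrium: buyers pay €70, sellers receive €64.5, Q = 126. (Wedge: Pb − Ps = 5.5.)
ΔPS is the trapezoid between Q = 126 and Q = 133 of height €3.5: ½ · (133 + 126) · 3.5 = €453.25.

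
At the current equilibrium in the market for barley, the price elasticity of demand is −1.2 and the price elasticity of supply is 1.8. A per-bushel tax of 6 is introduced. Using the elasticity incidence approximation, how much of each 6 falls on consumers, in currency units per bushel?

Consumers bear ≈ 3.6 per bushel.

Incidence ratio: consumers' share ≈ εs / (εs + |εd|) = 1.8 / (1.8 + 1.2) = 0.6.
So consumers bear ≈ 0.6 × 6 = 3.6; producers bear 2.4.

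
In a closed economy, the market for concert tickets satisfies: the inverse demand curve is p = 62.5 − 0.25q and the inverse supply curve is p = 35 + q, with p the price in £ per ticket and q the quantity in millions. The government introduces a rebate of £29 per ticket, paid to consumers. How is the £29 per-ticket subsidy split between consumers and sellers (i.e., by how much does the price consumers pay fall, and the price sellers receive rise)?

Inverting to q(p) form: qd = 250 − 4p; qs = p − 35.
Without the subsidy, 250 − 4p = p − 35 gives 5p = 285, so p* = £57 and q* = 22.
With a per-unit subsidy paid to consumers, each effectively pays p − 29, so demand becomes qd = 250 − 4(p − 29).
New equilibrium: consumers pay £51.2, sellers receive £80.2, q = 45.2. (Wedge: pb − ps = −29.)
Gain to consumers: £5.8; to sellers: £23.2. (They sum to £29.)

Consumers gain £5.8 per ticket; sellers gain £23.2 per ticket.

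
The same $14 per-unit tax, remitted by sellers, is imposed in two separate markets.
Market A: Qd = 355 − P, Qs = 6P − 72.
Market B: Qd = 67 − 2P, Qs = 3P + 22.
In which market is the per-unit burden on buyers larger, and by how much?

Market A, by $3.6.

Market A: pre-tax P* = $61, Q* = 294; post-tax Q = 282; per-unit burden on buyers = $12.
Market B: pre-tax P* = $9, Q* = 49; post-tax Q = 32.2; per-unit burden on buyers = $8.4.
Difference: $12 vs $8.4 → market A is larger by $3.6.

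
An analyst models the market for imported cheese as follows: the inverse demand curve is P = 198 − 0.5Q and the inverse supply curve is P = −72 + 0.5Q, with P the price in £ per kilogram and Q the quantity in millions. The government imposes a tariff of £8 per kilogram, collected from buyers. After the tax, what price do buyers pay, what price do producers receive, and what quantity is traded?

Rewrite in direct form: Qd = 396 − 2P and Qs = 2P + 144.
Without the tax, 396 − 2P = 2P + 144 gives 4P = 252, so P* = £63 and Q* = 270.
With the tax collected from buyers, demand (in seller-price terms) shifts: Qd = 396 − 2(P + 8).
New equilibrium: buyers pay £67, producers receive £59, Q = 262. (Wedge: Pb − Ps = 8.)

Buyers pay £67; producers receive £59; quantity = 262.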